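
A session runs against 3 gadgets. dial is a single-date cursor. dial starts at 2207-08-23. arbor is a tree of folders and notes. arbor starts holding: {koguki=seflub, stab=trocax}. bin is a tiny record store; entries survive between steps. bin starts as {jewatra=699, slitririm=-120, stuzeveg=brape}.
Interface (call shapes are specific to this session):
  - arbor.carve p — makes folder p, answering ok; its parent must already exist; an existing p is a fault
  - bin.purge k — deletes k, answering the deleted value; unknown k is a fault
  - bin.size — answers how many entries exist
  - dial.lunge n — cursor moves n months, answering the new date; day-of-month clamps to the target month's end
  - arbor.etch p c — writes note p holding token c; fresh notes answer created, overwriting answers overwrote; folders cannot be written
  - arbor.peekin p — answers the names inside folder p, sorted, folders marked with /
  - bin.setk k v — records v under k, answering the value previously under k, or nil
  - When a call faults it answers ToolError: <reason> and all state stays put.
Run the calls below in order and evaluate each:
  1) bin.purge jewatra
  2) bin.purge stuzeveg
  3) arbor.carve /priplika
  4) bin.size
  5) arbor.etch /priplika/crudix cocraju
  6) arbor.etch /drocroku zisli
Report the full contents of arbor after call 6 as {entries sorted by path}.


Calling bin.purge using jewatra, and see 699.
I invoke bin.purge using stuzeveg, which returns brape.
Calling arbor.carve using /priplika, and observe ok.
Invoking bin.size(), giving 1.
I try arbor.etch using /priplika/crudix, cocraju, — result: created.
I run arbor.etch using /drocroku, zisli, → created.

Answer: {drocroku=zisli, koguki=seflub, priplika/, priplika/crudix=cocraju, stab=trocax}


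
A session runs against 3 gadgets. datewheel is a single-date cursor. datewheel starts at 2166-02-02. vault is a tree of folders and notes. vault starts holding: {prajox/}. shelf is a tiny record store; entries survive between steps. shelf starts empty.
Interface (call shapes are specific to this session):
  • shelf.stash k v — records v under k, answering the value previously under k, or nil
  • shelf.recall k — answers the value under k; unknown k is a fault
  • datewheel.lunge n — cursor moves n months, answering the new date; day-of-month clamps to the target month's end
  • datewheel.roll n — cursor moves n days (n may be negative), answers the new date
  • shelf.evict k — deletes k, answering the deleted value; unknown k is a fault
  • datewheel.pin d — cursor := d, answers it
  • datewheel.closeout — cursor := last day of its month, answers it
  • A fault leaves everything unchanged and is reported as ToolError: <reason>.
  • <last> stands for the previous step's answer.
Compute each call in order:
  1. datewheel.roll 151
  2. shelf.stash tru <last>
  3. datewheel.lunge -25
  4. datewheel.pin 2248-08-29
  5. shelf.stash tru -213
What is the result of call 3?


Answer: 2164-06-03

Derivation:
Using roll using n: 151, and get 2166-07-03.
I use stash using k: tru, v: <last>, and see nil.
I call lunge using n: -25, which returns 2164-06-03.
I call pin using d: 2248-08-29, yielding 2248-08-29.
I run stash using k: tru, v: -213, — result: 2166-07-03.


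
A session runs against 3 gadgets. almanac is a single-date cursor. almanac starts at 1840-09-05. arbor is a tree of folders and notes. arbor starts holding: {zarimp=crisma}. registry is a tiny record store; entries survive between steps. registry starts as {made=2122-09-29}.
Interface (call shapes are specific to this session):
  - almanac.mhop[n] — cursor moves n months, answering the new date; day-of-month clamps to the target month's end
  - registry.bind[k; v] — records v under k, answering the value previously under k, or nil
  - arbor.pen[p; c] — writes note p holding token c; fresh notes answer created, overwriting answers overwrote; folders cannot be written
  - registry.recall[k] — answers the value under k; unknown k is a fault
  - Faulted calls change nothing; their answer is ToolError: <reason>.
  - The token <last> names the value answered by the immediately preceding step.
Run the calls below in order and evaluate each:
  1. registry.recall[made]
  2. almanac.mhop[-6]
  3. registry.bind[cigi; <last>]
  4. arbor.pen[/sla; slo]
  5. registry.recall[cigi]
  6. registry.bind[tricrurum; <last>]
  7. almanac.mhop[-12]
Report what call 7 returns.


Answer: 1839-03-05

Derivation:
>>> registry.recall made
  2122-09-29
>>> almanac.mhop -6
  1840-03-05
>>> registry.bind cigi <last>
  nil
>>> arbor.pen /sla slo
  created
>>> registry.recall cigi
  1840-03-05
>>> registry.bind tricrurum <last>
  nil
>>> almanac.mhop -12
  1839-03-05


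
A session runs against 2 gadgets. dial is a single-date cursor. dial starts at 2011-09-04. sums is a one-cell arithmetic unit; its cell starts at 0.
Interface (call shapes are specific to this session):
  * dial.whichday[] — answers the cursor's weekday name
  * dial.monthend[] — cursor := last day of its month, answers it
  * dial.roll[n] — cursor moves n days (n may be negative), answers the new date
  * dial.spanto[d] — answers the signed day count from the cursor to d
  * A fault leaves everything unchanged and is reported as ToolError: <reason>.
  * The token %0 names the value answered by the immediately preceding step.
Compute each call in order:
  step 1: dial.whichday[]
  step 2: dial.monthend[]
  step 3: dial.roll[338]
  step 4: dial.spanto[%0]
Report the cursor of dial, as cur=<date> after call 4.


Answer: cur=2012-09-02

Derivation:
I call dial.whichday, → Sunday.
Invoking dial.monthend, and get 2011-09-30.
I use dial.roll(n='338'), and see 2012-09-02.
Then dial.spanto(d='%0'): 0.


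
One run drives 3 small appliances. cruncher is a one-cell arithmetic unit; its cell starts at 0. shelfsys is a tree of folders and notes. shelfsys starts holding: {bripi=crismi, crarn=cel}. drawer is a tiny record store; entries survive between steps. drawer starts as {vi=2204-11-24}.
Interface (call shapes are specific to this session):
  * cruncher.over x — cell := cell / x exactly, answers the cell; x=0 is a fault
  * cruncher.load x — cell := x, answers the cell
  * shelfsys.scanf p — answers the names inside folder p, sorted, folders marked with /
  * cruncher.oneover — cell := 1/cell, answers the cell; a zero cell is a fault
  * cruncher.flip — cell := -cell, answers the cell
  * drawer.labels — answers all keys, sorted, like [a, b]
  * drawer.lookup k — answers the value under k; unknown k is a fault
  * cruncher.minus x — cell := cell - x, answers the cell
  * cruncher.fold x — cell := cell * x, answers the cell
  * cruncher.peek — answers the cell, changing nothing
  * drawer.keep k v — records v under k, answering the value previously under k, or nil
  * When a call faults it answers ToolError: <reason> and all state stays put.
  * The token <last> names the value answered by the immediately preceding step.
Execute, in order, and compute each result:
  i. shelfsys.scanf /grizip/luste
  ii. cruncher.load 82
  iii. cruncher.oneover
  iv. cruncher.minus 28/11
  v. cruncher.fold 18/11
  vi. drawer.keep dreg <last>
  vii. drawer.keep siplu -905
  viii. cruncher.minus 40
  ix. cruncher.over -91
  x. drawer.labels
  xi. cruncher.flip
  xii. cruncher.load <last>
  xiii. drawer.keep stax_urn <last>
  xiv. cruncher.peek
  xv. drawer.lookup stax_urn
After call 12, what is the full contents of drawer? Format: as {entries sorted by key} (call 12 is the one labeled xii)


·→ shelfsys.scanf(p→/grizip/luste)
·← ToolError: not found
·→ cruncher.load(x→82)
·← 82
·→ cruncher.oneover()
·← 1/82
·→ cruncher.minus(x→28/11)
·← -2285/902
·→ cruncher.fold(x→18/11)
·← -20565/4961
·→ drawer.keep(k→dreg, v→<last>)
·← nil
·→ drawer.keep(k→siplu, v→-905)
·← nil
·→ cruncher.minus(x→40)
·← -219005/4961
·→ cruncher.over(x→-91)
·← 219005/451451
·→ drawer.labels()
·← [dreg, siplu, vi]
·→ cruncher.flip()
·← -219005/451451
·→ cruncher.load(x→<last>)
·← -219005/451451
·→ drawer.keep(k→stax_urn, v→<last>)
·← nil
·→ cruncher.peek()
·← -219005/451451
·→ drawer.lookup(k→stax_urn)
·← -219005/451451

Answer: {dreg=-20565/4961, siplu=-905, vi=2204-11-24}


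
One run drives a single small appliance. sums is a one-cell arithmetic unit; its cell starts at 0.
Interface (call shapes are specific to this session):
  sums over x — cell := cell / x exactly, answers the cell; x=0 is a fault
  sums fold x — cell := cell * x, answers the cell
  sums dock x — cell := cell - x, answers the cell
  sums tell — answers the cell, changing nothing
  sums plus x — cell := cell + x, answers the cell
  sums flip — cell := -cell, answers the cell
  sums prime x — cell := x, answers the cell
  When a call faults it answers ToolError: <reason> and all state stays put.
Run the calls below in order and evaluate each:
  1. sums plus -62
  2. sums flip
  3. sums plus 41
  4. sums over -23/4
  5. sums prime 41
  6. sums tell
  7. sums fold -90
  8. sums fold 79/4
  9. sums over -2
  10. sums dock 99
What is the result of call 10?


Answer: 145359/4

Derivation:
Step: sums plus[x→-62]
Result: -62
Step: sums flip[]
Result: 62
Step: sums plus[x→41]
Result: 103
Step: sums over[x→-23/4]
Result: -412/23
Step: sums prime[x→41]
Result: 41
Step: sums tell[]
Result: 41
Step: sums fold[x→-90]
Result: -3690
Step: sums fold[x→79/4]
Result: -145755/2
Step: sums over[x→-2]
Result: 145755/4
Step: sums dock[x→99]
Result: 145359/4


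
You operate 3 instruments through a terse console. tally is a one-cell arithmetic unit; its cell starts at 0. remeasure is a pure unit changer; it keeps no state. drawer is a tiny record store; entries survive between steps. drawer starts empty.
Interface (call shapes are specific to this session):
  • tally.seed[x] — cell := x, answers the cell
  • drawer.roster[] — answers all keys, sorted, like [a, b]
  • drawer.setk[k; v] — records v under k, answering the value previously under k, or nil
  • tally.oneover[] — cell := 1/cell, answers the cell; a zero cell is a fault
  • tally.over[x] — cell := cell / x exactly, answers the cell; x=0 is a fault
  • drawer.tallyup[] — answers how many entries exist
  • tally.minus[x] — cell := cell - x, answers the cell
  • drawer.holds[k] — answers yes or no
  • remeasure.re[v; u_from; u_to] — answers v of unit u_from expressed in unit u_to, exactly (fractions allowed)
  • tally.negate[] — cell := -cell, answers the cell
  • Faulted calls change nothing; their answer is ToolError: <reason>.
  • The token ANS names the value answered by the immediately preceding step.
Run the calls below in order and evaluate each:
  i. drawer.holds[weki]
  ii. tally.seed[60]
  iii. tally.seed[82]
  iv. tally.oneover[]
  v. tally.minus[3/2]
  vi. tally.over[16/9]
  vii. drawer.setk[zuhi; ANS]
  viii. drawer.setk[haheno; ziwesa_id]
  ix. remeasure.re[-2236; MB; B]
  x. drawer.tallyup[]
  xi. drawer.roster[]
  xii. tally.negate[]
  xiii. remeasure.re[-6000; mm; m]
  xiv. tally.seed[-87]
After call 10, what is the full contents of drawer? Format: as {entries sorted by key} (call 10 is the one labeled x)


Answer: {haheno=ziwesa_id, zuhi=-549/656}

Derivation:
! holds(k='weki') => no
! seed(x='60') => 60
! seed(x='82') => 82
! oneover() => 1/82
! minus(x='3/2') => -61/41
! over(x='16/9') => -549/656
! setk(k='zuhi', v='ANS') => nil
! setk(k='haheno', v='ziwesa_id') => nil
! re(v='-2236', u_from='MB', u_to='B') => -2236000000
! tallyup() => 2
! roster() => [haheno, zuhi]
! negate() => 549/656
! re(v='-6000', u_from='mm', u_to='m') => -6
! seed(x='-87') => -87


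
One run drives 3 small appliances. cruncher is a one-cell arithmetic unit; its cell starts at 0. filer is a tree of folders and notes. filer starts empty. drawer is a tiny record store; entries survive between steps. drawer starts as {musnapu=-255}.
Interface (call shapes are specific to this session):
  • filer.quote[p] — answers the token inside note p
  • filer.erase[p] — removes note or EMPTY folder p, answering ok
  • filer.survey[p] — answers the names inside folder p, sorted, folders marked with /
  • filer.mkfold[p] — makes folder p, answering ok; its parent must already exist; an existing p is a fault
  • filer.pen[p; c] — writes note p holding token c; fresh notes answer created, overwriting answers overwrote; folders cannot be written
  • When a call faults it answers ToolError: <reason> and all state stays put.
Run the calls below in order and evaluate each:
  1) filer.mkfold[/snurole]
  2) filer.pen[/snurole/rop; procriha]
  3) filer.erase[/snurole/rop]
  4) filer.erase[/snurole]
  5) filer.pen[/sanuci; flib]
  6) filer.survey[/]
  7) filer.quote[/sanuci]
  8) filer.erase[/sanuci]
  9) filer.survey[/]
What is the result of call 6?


Answer: [sanuci]

Derivation:
Invoking mkfold passing p=/snurole, yielding ok.
Then pen passing p=/snurole/rop, c=procriha, and see created.
I run erase passing p=/snurole/rop, yielding ok.
Now I run erase passing p=/snurole: ok.
I invoke pen passing p=/sanuci, c=flib, which returns created.
I run survey passing p=/, giving [sanuci].
I invoke quote passing p=/sanuci: flib.
I call erase passing p=/sanuci, which returns ok.
Then survey passing p=/, and observe [].


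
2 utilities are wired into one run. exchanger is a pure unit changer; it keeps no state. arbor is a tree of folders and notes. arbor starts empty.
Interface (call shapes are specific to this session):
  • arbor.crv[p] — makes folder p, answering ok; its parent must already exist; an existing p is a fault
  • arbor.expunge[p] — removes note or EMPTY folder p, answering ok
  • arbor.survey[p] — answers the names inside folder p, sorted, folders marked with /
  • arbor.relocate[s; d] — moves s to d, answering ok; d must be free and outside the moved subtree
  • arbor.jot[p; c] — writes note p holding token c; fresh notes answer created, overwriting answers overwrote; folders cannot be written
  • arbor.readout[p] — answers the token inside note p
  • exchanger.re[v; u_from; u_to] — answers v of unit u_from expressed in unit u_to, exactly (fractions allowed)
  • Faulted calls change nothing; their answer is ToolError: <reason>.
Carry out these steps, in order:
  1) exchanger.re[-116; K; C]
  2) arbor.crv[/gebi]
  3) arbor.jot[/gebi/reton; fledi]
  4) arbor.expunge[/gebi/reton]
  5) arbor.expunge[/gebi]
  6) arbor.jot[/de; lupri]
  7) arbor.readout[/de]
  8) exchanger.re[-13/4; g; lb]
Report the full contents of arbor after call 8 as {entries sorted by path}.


Answer: {de=lupri}

Derivation:
Act: exchanger.re[v: -116; u_from: K; u_to: C]
Obs: -7783/20
Act: arbor.crv[p: /gebi]
Obs: ok
Act: arbor.jot[p: /gebi/reton; c: fledi]
Obs: created
Act: arbor.expunge[p: /gebi/reton]
Obs: ok
Act: arbor.expunge[p: /gebi]
Obs: ok
Act: arbor.jot[p: /de; c: lupri]
Obs: created
Act: arbor.readout[p: /de]
Obs: lupri
Act: exchanger.re[v: -13/4; u_from: g; u_to: lb]
Obs: -325000/45359237


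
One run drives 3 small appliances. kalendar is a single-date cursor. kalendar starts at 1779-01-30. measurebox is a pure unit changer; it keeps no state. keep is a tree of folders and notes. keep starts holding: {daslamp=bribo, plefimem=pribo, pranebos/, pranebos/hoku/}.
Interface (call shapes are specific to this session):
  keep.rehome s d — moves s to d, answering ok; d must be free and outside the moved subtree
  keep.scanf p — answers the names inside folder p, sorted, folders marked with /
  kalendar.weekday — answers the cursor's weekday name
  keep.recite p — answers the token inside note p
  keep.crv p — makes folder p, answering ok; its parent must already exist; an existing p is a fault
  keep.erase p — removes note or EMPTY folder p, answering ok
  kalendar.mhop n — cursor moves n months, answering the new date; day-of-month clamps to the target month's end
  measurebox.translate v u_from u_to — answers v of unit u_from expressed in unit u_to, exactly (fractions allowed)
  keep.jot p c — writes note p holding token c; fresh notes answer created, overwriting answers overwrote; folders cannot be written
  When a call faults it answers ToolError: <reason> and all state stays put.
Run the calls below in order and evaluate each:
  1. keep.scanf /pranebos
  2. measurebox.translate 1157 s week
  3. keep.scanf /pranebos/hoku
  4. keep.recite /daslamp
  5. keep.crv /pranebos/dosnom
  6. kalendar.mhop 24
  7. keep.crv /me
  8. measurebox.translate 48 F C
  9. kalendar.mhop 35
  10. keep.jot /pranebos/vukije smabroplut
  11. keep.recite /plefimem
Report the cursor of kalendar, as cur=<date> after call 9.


! keep.scanf(p→/pranebos) == [hoku/]
! measurebox.translate(v→1157, u_from→s, u_to→week) == 1157/604800
! keep.scanf(p→/pranebos/hoku) == []
! keep.recite(p→/daslamp) == bribo
! keep.crv(p→/pranebos/dosnom) == ok
! kalendar.mhop(n→24) == 1781-01-30
! keep.crv(p→/me) == ok
! measurebox.translate(v→48, u_from→F, u_to→C) == 80/9
! kalendar.mhop(n→35) == 1783-12-30
! keep.jot(p→/pranebos/vukije, c→smabroplut) == created
! keep.recite(p→/plefimem) == pribo

Answer: cur=1783-12-30


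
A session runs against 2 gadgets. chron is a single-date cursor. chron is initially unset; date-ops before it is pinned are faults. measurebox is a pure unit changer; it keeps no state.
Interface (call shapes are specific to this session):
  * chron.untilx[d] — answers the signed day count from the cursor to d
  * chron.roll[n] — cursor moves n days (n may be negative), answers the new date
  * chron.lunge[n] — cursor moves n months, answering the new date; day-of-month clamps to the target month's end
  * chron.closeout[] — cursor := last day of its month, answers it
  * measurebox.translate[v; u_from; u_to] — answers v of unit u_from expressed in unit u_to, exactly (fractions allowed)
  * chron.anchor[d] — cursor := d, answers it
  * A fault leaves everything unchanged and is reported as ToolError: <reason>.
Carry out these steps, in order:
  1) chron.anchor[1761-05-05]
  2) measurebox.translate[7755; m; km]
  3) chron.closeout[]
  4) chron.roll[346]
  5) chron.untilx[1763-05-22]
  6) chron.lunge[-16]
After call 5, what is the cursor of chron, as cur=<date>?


Act: anchor[d→1761-05-05]
Obs: 1761-05-05
Act: translate[v→7755; u_from→m; u_to→km]
Obs: 1551/200
Act: closeout[]
Obs: 1761-05-31
Act: roll[n→346]
Obs: 1762-05-12
Act: untilx[d→1763-05-22]
Obs: 375
Act: lunge[n→-16]
Obs: 1761-01-12

Answer: cur=1762-05-12


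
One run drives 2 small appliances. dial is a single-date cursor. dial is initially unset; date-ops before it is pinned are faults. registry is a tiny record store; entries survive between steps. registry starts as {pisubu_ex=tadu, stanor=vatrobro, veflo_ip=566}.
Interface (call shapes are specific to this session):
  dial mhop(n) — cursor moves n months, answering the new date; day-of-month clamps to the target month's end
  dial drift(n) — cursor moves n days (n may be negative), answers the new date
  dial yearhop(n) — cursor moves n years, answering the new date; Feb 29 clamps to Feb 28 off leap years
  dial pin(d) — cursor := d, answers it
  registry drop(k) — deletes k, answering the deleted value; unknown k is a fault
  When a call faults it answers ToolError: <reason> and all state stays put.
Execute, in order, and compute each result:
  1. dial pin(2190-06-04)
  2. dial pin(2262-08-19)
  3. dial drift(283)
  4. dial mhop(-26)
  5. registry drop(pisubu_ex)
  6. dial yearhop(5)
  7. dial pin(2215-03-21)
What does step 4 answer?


Answer: 2261-03-29

Derivation:
! 1. dial pin(d='2190-06-04') -> 2190-06-04
! 2. dial pin(d='2262-08-19') -> 2262-08-19
! 3. dial drift(n='283') -> 2263-05-29
! 4. dial mhop(n='-26') -> 2261-03-29
! 5. registry drop(k='pisubu_ex') -> tadu
! 6. dial yearhop(n='5') -> 2266-03-29
! 7. dial pin(d='2215-03-21') -> 2215-03-21


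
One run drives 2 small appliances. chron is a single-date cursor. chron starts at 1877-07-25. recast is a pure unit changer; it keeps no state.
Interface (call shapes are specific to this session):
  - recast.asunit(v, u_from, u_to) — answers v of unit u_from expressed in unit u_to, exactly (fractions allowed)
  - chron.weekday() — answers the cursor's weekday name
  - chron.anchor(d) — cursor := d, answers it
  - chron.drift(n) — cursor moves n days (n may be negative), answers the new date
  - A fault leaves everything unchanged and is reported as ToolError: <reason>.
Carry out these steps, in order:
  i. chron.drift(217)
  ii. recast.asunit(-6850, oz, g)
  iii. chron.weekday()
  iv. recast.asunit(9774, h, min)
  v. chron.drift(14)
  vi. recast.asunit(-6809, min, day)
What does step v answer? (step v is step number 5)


Answer: 1878-03-13

Derivation:
·→ chron.drift(n='217')
·← 1878-02-27
·→ recast.asunit(v='-6850', u_from='oz', u_to='g')
·← -6214215469/32000
·→ chron.weekday()
·← Wednesday
·→ recast.asunit(v='9774', u_from='h', u_to='min')
·← 586440
·→ chron.drift(n='14')
·← 1878-03-13
·→ recast.asunit(v='-6809', u_from='min', u_to='day')
·← -6809/1440


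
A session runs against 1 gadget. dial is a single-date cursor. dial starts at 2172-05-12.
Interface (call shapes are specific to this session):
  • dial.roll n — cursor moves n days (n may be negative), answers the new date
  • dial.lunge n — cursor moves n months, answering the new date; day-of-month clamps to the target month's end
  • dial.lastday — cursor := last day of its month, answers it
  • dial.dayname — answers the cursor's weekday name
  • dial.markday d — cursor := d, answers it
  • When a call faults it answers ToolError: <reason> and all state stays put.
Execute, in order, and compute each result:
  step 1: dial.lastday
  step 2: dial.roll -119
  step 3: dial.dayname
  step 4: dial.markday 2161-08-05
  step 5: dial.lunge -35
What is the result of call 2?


Answer: 2172-02-02

Derivation:
Using lastday(), yielding 2172-05-31.
Calling roll on n='-119', → 2172-02-02.
Using dayname(), and see Sunday.
I try markday on d='2161-08-05', which returns 2161-08-05.
Then lunge on n='-35', giving 2158-09-05.


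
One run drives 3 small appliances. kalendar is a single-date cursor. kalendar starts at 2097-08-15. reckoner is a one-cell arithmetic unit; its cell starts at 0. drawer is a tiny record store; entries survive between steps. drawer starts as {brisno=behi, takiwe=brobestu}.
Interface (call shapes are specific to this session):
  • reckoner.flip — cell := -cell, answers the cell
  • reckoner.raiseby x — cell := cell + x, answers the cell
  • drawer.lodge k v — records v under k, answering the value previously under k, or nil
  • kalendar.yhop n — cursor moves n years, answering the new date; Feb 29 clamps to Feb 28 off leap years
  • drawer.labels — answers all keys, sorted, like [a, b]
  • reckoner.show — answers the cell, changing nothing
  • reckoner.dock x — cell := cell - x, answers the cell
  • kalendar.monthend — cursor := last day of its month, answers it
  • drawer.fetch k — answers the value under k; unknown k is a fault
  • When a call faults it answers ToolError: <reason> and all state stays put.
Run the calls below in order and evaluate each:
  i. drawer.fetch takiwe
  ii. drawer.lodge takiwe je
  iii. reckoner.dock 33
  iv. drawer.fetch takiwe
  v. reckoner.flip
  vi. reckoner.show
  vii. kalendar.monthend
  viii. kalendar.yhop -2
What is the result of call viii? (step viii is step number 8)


→ drawer.fetch(k: takiwe)
← brobestu
→ drawer.lodge(k: takiwe, v: je)
← brobestu
→ reckoner.dock(x: 33)
← -33
→ drawer.fetch(k: takiwe)
← je
→ reckoner.flip()
← 33
→ reckoner.show()
← 33
→ kalendar.monthend()
← 2097-08-31
→ kalendar.yhop(n: -2)
← 2095-08-31

Answer: 2095-08-31


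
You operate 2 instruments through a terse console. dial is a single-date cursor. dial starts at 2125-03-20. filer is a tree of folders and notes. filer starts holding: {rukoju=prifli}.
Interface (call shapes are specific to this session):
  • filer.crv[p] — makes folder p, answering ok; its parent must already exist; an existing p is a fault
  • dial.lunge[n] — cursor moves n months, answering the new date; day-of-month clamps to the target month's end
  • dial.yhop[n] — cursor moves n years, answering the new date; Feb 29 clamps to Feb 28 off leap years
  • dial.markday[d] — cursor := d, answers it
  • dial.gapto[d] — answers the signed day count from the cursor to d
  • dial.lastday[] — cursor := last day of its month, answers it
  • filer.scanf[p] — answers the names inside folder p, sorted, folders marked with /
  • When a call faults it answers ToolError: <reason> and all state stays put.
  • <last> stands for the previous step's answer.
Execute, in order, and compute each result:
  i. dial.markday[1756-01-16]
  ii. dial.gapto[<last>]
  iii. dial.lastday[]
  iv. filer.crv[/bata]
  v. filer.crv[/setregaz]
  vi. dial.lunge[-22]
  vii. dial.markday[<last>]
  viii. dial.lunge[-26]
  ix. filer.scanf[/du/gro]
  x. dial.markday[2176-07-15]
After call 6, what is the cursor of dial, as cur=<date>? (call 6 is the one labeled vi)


Step: dial.markday[d=1756-01-16]
Result: 1756-01-16
Step: dial.gapto[d=<last>]
Result: 0
Step: dial.lastday[]
Result: 1756-01-31
Step: filer.crv[p=/bata]
Result: ok
Step: filer.crv[p=/setregaz]
Result: ok
Step: dial.lunge[n=-22]
Result: 1754-03-31
Step: dial.markday[d=<last>]
Result: 1754-03-31
Step: dial.lunge[n=-26]
Result: 1752-01-31
Step: filer.scanf[p=/du/gro]
Result: ToolError: not found
Step: dial.markday[d=2176-07-15]
Result: 2176-07-15

Answer: cur=1754-03-31


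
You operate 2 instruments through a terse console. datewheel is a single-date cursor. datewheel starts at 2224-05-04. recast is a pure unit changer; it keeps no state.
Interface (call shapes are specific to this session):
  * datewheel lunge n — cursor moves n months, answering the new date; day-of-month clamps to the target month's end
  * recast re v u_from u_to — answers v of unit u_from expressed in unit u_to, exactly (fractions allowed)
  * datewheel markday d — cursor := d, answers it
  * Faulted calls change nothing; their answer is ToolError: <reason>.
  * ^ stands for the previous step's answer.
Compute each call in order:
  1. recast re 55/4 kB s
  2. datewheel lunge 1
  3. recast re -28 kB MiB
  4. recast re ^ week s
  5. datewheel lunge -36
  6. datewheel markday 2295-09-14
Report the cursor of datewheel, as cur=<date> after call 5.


Next I call recast re(v=55/4, u_from=kB, u_to=s), and see ToolError: incompatible units.
Then datewheel lunge(n=1), and observe 2224-06-04.
Next I call recast re(v=-28, u_from=kB, u_to=MiB), and get -875/32768.
Now I run recast re(v=^, u_from=week, u_to=s), and see -4134375/256.
Now I run datewheel lunge(n=-36), — result: 2221-06-04.
Using datewheel markday(d=2295-09-14), which returns 2295-09-14.

Answer: cur=2221-06-04


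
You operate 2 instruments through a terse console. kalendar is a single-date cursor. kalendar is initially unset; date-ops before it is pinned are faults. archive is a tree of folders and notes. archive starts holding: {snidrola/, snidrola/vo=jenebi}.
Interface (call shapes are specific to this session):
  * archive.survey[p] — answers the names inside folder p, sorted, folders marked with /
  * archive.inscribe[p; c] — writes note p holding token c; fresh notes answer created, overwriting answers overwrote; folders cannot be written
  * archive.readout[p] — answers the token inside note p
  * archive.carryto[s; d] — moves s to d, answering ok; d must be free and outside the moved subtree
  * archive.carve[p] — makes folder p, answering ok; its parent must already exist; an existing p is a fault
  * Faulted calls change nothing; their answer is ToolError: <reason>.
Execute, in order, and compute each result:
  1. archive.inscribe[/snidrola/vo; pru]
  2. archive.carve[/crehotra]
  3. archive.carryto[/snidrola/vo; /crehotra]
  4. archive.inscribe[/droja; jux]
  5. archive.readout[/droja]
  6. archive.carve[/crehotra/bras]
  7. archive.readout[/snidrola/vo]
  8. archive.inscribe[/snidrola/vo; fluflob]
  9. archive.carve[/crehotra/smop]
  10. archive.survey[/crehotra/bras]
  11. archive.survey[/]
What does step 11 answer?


Answer: [crehotra/, droja, snidrola/]

Derivation:
Do: archive.inscribe[p→/snidrola/vo; c→pru]
See: overwrote
Do: archive.carve[p→/crehotra]
See: ok
Do: archive.carryto[s→/snidrola/vo; d→/crehotra]
See: ToolError: exists
Do: archive.inscribe[p→/droja; c→jux]
See: created
Do: archive.readout[p→/droja]
See: jux
Do: archive.carve[p→/crehotra/bras]
See: ok
Do: archive.readout[p→/snidrola/vo]
See: pru
Do: archive.inscribe[p→/snidrola/vo; c→fluflob]
See: overwrote
Do: archive.carve[p→/crehotra/smop]
See: ok
Do: archive.survey[p→/crehotra/bras]
See: []
Do: archive.survey[p→/]
See: [crehotra/, droja, snidrola/]


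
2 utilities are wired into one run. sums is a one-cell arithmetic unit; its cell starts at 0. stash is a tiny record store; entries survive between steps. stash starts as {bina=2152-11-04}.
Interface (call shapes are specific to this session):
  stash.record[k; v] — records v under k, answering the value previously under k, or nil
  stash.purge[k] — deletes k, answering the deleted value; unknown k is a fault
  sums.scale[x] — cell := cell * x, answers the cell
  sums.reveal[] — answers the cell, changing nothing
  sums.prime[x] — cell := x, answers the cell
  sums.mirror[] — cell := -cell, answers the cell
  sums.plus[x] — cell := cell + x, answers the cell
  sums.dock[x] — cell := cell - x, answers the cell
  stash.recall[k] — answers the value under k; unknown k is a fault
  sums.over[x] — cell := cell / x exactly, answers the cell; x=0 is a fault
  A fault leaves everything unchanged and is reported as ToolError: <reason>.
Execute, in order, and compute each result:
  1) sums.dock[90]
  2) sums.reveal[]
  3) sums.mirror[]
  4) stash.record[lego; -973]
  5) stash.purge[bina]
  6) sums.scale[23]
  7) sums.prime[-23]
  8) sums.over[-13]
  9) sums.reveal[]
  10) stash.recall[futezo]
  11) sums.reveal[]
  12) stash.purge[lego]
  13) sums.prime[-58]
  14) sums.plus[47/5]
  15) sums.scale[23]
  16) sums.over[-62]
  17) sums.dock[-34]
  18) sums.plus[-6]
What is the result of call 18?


==> sums.dock(x→90)
<== -90
==> sums.reveal()
<== -90
==> sums.mirror()
<== 90
==> stash.record(k→lego, v→-973)
<== nil
==> stash.purge(k→bina)
<== 2152-11-04
==> sums.scale(x→23)
<== 2070
==> sums.prime(x→-23)
<== -23
==> sums.over(x→-13)
<== 23/13
==> sums.reveal()
<== 23/13
==> stash.recall(k→futezo)
<== ToolError: no such key futezo
==> sums.reveal()
<== 23/13
==> stash.purge(k→lego)
<== -973
==> sums.prime(x→-58)
<== -58
==> sums.plus(x→47/5)
<== -243/5
==> sums.scale(x→23)
<== -5589/5
==> sums.over(x→-62)
<== 5589/310
==> sums.dock(x→-34)
<== 16129/310
==> sums.plus(x→-6)
<== 14269/310

Answer: 14269/310


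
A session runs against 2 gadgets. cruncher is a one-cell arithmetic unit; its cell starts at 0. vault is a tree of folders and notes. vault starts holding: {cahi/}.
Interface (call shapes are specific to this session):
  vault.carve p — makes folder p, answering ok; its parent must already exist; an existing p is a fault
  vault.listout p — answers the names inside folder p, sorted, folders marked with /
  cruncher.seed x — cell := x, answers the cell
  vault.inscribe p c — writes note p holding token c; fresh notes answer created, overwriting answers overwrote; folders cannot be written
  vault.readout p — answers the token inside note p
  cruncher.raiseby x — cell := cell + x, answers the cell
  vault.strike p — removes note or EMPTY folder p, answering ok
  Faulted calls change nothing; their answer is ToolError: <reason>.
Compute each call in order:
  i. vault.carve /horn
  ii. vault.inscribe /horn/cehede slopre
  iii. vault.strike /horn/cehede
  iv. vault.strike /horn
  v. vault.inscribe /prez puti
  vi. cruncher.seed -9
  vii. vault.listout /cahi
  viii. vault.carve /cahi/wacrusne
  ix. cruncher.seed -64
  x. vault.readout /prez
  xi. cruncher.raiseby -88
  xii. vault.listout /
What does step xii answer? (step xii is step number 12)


Answer: [cahi/, prez]

Derivation:
$ vault.carve p→/horn
= ok
$ vault.inscribe p→/horn/cehede c→slopre
= created
$ vault.strike p→/horn/cehede
= ok
$ vault.strike p→/horn
= ok
$ vault.inscribe p→/prez c→puti
= created
$ cruncher.seed x→-9
= -9
$ vault.listout p→/cahi
= []
$ vault.carve p→/cahi/wacrusne
= ok
$ cruncher.seed x→-64
= -64
$ vault.readout p→/prez
= puti
$ cruncher.raiseby x→-88
= -152
$ vault.listout p→/
= [cahi/, prez]


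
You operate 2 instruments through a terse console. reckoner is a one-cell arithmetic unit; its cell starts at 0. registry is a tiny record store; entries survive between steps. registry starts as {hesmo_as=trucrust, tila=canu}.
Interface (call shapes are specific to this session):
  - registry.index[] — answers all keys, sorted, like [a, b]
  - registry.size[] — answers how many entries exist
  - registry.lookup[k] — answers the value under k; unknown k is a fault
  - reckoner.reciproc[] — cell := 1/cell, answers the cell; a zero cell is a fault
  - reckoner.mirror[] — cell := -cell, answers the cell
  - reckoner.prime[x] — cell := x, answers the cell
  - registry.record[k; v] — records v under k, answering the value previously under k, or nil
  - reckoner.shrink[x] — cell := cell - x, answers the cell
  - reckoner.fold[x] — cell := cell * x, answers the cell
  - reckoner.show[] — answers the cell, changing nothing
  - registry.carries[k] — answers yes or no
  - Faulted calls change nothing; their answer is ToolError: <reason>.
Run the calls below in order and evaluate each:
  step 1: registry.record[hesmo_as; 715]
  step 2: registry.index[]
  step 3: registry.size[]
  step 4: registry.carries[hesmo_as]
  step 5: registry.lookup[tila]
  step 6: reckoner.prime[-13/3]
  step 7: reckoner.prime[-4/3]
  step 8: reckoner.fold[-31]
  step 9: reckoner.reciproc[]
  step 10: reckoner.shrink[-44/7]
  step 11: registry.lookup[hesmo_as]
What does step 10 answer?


I use record with hesmo_as, 715, and get trucrust.
I use index(), yielding [hesmo_as, tila].
Invoking size(), which returns 2.
Now I run carries with hesmo_as, → yes.
Invoking lookup with tila, and observe canu.
Invoking prime with -13/3, and see -13/3.
Calling prime with -4/3, → -4/3.
Next I call fold with -31, and observe 124/3.
Now I run reciproc, and observe 3/124.
Invoking shrink with -44/7, which returns 5477/868.
I try lookup with hesmo_as, giving 715.

Answer: 5477/868


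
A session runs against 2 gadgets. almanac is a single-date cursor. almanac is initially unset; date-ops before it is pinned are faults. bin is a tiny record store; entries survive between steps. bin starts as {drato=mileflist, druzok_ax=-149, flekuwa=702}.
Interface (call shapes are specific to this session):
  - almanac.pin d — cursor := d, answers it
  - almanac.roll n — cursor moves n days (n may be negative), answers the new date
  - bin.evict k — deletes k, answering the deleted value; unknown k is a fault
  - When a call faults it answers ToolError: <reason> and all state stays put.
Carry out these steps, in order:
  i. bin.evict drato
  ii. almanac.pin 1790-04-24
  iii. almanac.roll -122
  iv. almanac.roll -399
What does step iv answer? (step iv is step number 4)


-> evict(k→drato)
<- mileflist
-> pin(d→1790-04-24)
<- 1790-04-24
-> roll(n→-122)
<- 1789-12-23
-> roll(n→-399)
<- 1788-11-19

Answer: 1788-11-19


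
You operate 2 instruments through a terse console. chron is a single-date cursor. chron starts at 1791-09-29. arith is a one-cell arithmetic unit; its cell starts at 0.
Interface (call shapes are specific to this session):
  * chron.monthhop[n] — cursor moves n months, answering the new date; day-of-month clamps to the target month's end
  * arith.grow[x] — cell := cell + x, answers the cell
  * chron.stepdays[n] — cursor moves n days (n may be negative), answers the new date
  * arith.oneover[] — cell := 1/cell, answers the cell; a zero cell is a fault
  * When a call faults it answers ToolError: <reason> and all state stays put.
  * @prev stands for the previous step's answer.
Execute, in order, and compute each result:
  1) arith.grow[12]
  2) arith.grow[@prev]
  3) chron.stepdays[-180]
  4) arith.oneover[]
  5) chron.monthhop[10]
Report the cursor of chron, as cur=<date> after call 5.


~$ grow x='12'
  12
~$ grow x='@prev'
  24
~$ stepdays n='-180'
  1791-04-02
~$ oneover
  1/24
~$ monthhop n='10'
  1792-02-02

Answer: cur=1792-02-02


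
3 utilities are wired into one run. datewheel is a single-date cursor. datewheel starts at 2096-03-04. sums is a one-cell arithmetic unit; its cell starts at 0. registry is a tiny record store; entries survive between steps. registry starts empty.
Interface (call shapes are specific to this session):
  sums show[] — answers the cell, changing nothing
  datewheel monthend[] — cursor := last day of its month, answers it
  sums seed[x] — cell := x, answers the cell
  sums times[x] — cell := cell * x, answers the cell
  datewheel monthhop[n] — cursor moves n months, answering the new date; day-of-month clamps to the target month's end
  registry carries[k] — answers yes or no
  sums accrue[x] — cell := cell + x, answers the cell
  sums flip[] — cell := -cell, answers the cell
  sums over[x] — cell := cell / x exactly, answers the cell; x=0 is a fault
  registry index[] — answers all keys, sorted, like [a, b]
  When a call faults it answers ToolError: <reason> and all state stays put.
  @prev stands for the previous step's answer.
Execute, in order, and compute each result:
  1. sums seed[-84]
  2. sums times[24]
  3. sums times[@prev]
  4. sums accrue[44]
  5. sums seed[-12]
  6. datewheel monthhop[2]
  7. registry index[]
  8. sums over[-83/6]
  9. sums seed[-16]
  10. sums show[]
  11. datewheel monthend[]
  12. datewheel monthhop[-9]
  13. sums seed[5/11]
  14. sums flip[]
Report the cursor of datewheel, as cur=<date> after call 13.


Answer: cur=2095-08-31

Derivation:
I run sums seed passing x: -84, and observe -84.
I call sums times passing x: 24, yielding -2016.
Next I call sums times passing x: @prev, → 4064256.
I try sums accrue passing x: 44, giving 4064300.
I run sums seed passing x: -12, — result: -12.
I try datewheel monthhop passing n: 2, and get 2096-05-04.
I use registry index(), and see [].
I try sums over passing x: -83/6, which returns 72/83.
I run sums seed passing x: -16, and get -16.
Invoking sums show, which returns -16.
Using datewheel monthend, which returns 2096-05-31.
Then datewheel monthhop passing n: -9, and observe 2095-08-31.
Invoking sums seed passing x: 5/11, giving 5/11.
Using sums flip, and get -5/11.


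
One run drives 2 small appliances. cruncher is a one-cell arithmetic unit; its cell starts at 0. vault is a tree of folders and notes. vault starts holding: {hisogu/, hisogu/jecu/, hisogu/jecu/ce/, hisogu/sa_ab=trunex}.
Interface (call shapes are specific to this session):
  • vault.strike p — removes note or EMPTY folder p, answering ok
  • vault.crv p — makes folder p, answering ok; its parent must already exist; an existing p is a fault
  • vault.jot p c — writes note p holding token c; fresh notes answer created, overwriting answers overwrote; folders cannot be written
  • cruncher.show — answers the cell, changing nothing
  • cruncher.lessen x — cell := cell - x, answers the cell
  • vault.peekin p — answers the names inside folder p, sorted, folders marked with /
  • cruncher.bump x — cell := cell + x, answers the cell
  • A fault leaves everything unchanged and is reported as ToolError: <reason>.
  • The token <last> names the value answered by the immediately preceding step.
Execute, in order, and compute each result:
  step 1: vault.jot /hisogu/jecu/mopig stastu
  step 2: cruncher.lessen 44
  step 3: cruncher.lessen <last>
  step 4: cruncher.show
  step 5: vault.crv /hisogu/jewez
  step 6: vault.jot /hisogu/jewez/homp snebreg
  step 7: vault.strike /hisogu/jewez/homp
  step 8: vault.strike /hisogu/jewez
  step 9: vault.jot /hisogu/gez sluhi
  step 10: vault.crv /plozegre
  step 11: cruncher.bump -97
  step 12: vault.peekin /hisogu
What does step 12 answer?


I use vault.jot(p=/hisogu/jecu/mopig, c=stastu), and observe created.
Calling cruncher.lessen(x=44), — result: -44.
I run cruncher.lessen(x=<last>), — result: 0.
I call cruncher.show(), → 0.
I invoke vault.crv(p=/hisogu/jewez), — result: ok.
Invoking vault.jot(p=/hisogu/jewez/homp, c=snebreg), — result: created.
Now I run vault.strike(p=/hisogu/jewez/homp), and see ok.
I use vault.strike(p=/hisogu/jewez), and see ok.
I try vault.jot(p=/hisogu/gez, c=sluhi), and get created.
I use vault.crv(p=/plozegre), and see ok.
Then cruncher.bump(x=-97), which returns -97.
Then vault.peekin(p=/hisogu), and observe [gez, jecu/, sa_ab].

Answer: [gez, jecu/, sa_ab]
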